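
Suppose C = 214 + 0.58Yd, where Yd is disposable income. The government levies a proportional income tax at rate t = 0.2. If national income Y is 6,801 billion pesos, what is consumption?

Yd = (1 − 0.2)(6801) = 0.8(6801) = 5440.8
C = 214 + 0.58(5440.8) = 214 + 3155.664 = 3369.664

C = 3369.664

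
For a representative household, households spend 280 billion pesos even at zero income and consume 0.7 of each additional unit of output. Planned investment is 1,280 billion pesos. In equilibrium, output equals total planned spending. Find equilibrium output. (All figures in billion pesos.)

Y = C + I = 280 + 0.7Y + 1280
Y − 0.7Y = 1560
0.3Y = 1560, so Y = 1560/0.3 = 5200

Y = 5200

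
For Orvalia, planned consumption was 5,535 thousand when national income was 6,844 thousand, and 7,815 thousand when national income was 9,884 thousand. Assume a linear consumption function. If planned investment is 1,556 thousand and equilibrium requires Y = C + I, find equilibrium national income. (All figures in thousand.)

Y = 7832

MPC = (7815 − 5535)/(9884 − 6844) = 2280/3040 = 0.75
a = 5535 − 0.75(6844) = 402
Equilibrium: Y = 402 + 0.75Y + 1556
0.25Y = 1958, so Y = 1958/0.25 = 7832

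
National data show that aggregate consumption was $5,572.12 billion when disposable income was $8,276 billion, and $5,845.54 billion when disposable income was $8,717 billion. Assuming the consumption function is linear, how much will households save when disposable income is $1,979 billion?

MPC = (5845.54 − 5572.12)/(8717 − 8276) = 273.42/441 = 0.62
a = 5572.12 − 0.62(8276) = 5572.12 − 5131.12 = 441
C = 441 + 0.62(1979) = 1667.98
S = 1979 − 1667.98 = 311.02

S = 311.02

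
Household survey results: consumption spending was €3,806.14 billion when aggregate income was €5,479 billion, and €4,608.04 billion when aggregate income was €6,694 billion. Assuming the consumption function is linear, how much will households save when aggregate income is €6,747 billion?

S = 2103.98

MPC = (4608.04 − 3806.14)/(6694 − 5479) = 801.9/1215 = 0.66
a = 3806.14 − 0.66(5479) = 3806.14 − 3616.14 = 190
C = 190 + 0.66(6747) = 4643.02
S = 6747 − 4643.02 = 2103.98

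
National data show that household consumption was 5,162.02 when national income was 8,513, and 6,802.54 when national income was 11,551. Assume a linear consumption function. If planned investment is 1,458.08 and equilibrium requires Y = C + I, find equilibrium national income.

MPC = (6802.54 − 5162.02)/(11551 − 8513) = 1640.52/3038 = 0.54
a = 5162.02 − 0.54(8513) = 565
Equilibrium: Y = 565 + 0.54Y + 1458.08
0.46Y = 2023.08, so Y = 2023.08/0.46 = 4398

Y = 4398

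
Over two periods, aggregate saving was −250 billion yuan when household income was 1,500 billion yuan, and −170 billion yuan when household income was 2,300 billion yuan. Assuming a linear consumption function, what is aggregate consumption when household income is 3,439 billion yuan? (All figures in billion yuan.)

MPS = ΔS/ΔY = (-170 − (-250))/(2300 − 1500) = 80/800 = 0.1
MPC = 1 − MPS = 0.9
Autonomous saving = -250 − 0.1(1500) = -400, so a = 400
C = 400 + 0.9(3439) = 400 + 3095.1 = 3495.1

C = 3495.1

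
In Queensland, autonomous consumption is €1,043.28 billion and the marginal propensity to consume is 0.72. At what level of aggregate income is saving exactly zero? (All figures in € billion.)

Y = 3726

At break-even, C = Y: 1043.28 + 0.72Y = Y
0.28Y = 1043.28, so Y = 1043.28/0.28 = 3726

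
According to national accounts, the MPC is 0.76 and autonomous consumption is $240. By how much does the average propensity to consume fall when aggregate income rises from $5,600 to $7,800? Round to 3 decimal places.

ΔAPC = 0.012

At Y = 5600: C = 240 + 0.76(5600) = 4496, APC = 4496/5600 = 0.8029
At Y = 7800: C = 6168, APC = 6168/7800 = 0.7908
Fall in APC = 0.8029 − 0.7908 = 0.0121 ≈ 0.012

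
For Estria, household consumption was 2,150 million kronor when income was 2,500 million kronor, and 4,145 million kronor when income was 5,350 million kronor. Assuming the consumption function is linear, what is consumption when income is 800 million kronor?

C = 960

MPC = (4145 − 2150)/(5350 − 2500) = 1995/2850 = 0.7
a = 2150 − 0.7(2500) = 2150 − 1750 = 400
C = 400 + 0.7(800) = 400 + 560 = 960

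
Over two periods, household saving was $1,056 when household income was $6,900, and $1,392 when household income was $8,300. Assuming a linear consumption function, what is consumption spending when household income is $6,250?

C = 5350

MPS = ΔS/ΔY = (1392 − 1056)/(8300 − 6900) = 336/1400 = 0.24
MPC = 1 − MPS = 0.76
Autonomous saving = 1056 − 0.24(6900) = -600, so a = 600
C = 600 + 0.76(6250) = 600 + 4750 = 5350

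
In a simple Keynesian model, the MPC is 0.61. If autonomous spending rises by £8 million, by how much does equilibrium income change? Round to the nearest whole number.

The multiplier is 1/(1 − MPC) = 1/0.39.
ΔY = 8/0.39 = 20.51 ≈ 21

ΔY ≈ 21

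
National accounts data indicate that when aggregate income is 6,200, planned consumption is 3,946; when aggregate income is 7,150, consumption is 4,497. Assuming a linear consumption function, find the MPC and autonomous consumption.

MPC = ΔC/ΔY = (4497 − 3946)/(7150 − 6200) = 551/950 = 0.58
a = C − MPC·Y = 3946 − 0.58(6200) = 3946 − 3596 = 350

MPC = 0.58; a = 350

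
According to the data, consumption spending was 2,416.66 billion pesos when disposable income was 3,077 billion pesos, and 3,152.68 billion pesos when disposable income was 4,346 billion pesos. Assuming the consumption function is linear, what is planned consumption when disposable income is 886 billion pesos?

C = 1145.88

MPC = (3152.68 − 2416.66)/(4346 − 3077) = 736.02/1269 = 0.58
a = 2416.66 − 0.58(3077) = 2416.66 − 1784.66 = 632
C = 632 + 0.58(886) = 632 + 513.88 = 1145.88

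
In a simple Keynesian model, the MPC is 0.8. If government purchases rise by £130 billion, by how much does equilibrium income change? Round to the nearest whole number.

The multiplier is 1/(1 − MPC) = 1/0.2.
ΔY = 130/0.2 = 650.00 ≈ 650

ΔY ≈ 650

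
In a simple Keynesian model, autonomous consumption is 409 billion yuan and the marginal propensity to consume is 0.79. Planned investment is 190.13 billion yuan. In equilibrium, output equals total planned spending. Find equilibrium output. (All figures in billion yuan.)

Y = 2853

Y = C + I = 409 + 0.79Y + 190.13
Y − 0.79Y = 599.13
0.21Y = 599.13, so Y = 599.13/0.21 = 2853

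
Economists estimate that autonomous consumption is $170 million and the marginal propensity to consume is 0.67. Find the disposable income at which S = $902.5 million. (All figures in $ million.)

Y = 3250

S = Y − C = -170 + 0.33Y
-170 + 0.33Y = 902.5, so 0.33Y = 1072.5 and Y = 3250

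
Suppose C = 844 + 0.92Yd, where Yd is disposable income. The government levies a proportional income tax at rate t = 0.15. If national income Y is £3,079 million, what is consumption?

C = 3251.778

Yd = (1 − 0.15)(3079) = 0.85(3079) = 2617.15
C = 844 + 0.92(2617.15) = 844 + 2407.778 = 3251.778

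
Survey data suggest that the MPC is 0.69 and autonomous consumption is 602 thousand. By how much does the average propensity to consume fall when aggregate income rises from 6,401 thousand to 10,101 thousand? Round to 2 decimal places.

At Y = 6401: C = 602 + 0.69(6401) = 5018.69, APC = 5018.69/6401 = 0.784
At Y = 10101: C = 7571.69, APC = 7571.69/10101 = 0.750
Fall in APC = 0.784 − 0.750 = 0.034 ≈ 0.03

ΔAPC = 0.03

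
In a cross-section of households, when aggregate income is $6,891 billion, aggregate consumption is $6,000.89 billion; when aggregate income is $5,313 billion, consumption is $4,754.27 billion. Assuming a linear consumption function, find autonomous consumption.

MPC = ΔC/ΔY = (6000.89 − 4754.27)/(6891 − 5313) = 1246.62/1578 = 0.79
a = C − MPC·Y = 4754.27 − 0.79(5313) = 4754.27 − 4197.27 = 557

a = 557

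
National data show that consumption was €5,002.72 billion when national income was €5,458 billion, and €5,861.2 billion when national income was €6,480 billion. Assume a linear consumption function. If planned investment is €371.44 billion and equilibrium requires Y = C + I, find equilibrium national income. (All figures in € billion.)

MPC = (5861.2 − 5002.72)/(6480 − 5458) = 858.48/1022 = 0.84
a = 5002.72 − 0.84(5458) = 418
Equilibrium: Y = 418 + 0.84Y + 371.44
0.16Y = 789.44, so Y = 789.44/0.16 = 4934

Y = 4934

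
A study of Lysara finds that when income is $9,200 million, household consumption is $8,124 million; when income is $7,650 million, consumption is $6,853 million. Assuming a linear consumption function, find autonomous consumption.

MPC = ΔC/ΔY = (8124 − 6853)/(9200 − 7650) = 1271/1550 = 0.82
a = C − MPC·Y = 6853 − 0.82(7650) = 6853 − 6273 = 580

a = 580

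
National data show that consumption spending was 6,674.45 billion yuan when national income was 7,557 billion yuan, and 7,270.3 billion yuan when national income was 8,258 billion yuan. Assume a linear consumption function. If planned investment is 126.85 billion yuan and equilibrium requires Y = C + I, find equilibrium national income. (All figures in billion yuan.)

MPC = (7270.3 − 6674.45)/(8258 − 7557) = 595.85/701 = 0.85
a = 6674.45 − 0.85(7557) = 251
Equilibrium: Y = 251 + 0.85Y + 126.85
0.15Y = 377.85, so Y = 377.85/0.15 = 2519

Y = 2519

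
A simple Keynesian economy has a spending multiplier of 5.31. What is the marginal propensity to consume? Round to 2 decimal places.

MPC = 0.81

k = 1/(1 − MPC), so 1 − MPC = 1/k = 1/5.31 = 0.1883
MPC = 1 − 0.1883 = 0.81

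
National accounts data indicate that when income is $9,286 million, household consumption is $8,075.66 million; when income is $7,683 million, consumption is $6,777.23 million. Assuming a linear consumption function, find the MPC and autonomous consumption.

MPC = ΔC/ΔY = (8075.66 − 6777.23)/(9286 − 7683) = 1298.43/1603 = 0.81
a = C − MPC·Y = 6777.23 − 0.81(7683) = 6777.23 − 6223.23 = 554

MPC = 0.81; a = 554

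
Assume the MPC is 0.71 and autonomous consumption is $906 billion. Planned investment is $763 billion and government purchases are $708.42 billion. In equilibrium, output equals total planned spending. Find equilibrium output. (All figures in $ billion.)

Y = C + I + G = 906 + 0.71Y + 763 + 708.42
Y − 0.71Y = 2377.42
0.29Y = 2377.42, so Y = 2377.42/0.29 = 8198

Y = 8198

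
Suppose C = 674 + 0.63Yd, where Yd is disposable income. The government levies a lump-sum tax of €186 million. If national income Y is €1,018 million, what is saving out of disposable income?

S = -366.16

Yd = Y − T = 1018 − 186 = 832
C = 674 + 0.63(832) = 674 + 524.16 = 1198.16
S = Yd − C = 832 − 1198.16 = -366.16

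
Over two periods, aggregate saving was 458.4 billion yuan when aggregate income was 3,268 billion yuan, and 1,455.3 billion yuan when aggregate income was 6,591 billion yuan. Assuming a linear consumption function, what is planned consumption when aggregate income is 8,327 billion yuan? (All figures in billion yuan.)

C = 6350.9

MPS = ΔS/ΔY = (1455.3 − 458.4)/(6591 − 3268) = 996.9/3323 = 0.3
MPC = 1 − MPS = 0.7
Autonomous saving = 458.4 − 0.3(3268) = -522, so a = 522
C = 522 + 0.7(8327) = 522 + 5828.9 = 6350.9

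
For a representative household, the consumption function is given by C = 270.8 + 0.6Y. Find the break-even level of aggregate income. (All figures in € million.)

Y = 677

At break-even, C = Y: 270.8 + 0.6Y = Y
0.4Y = 270.8, so Y = 270.8/0.4 = 677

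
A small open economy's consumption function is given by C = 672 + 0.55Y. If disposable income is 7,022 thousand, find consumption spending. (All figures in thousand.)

C = 672 + 0.55(7022) = 672 + 3862.1 = 4534.1

C = 4534.1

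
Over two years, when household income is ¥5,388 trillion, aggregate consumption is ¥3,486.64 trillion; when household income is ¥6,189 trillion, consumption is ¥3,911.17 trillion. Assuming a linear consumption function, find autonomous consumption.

MPC = ΔC/ΔY = (3911.17 − 3486.64)/(6189 − 5388) = 424.53/801 = 0.53
a = C − MPC·Y = 3486.64 − 0.53(5388) = 3486.64 − 2855.64 = 631

a = 631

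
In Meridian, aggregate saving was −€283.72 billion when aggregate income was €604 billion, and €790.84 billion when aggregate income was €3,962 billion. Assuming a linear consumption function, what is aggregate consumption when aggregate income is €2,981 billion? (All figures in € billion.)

MPS = ΔS/ΔY = (790.84 − (-283.72))/(3962 − 604) = 1074.56/3358 = 0.32
MPC = 1 − MPS = 0.68
Autonomous saving = -283.72 − 0.32(604) = -477, so a = 477
C = 477 + 0.68(2981) = 477 + 2027.08 = 2504.08

C = 2504.08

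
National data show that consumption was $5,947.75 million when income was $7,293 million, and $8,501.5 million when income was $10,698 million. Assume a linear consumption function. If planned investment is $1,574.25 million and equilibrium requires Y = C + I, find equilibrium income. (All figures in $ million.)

Y = 8209

MPC = (8501.5 − 5947.75)/(10698 − 7293) = 2553.75/3405 = 0.75
a = 5947.75 − 0.75(7293) = 478
Equilibrium: Y = 478 + 0.75Y + 1574.25
0.25Y = 2052.25, so Y = 2052.25/0.25 = 8209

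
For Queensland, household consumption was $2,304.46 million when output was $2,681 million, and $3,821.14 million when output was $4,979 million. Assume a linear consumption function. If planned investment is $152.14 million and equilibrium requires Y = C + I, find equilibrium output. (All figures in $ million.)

Y = 2021

MPC = (3821.14 − 2304.46)/(4979 − 2681) = 1516.68/2298 = 0.66
a = 2304.46 − 0.66(2681) = 535
Equilibrium: Y = 535 + 0.66Y + 152.14
0.34Y = 687.14, so Y = 687.14/0.34 = 2021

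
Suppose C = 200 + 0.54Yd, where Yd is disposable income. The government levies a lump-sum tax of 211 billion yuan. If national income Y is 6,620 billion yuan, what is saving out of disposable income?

S = 2748.14

Yd = Y − T = 6620 − 211 = 6409
C = 200 + 0.54(6409) = 200 + 3460.86 = 3660.86
S = Yd − C = 6409 − 3660.86 = 2748.14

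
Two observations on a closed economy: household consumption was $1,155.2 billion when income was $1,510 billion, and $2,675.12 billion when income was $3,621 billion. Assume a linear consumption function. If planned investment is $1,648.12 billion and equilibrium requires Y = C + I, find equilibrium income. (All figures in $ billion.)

Y = 6129

MPC = (2675.12 − 1155.2)/(3621 − 1510) = 1519.92/2111 = 0.72
a = 1155.2 − 0.72(1510) = 68
Equilibrium: Y = 68 + 0.72Y + 1648.12
0.28Y = 1716.12, so Y = 1716.12/0.28 = 6129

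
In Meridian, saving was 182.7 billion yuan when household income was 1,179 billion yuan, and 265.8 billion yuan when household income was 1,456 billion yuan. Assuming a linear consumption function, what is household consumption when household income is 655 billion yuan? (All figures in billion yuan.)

MPS = ΔS/ΔY = (265.8 − 182.7)/(1456 − 1179) = 83.1/277 = 0.3
MPC = 1 − MPS = 0.7
Autonomous saving = 182.7 − 0.3(1179) = -171, so a = 171
C = 171 + 0.7(655) = 171 + 458.5 = 629.5

C = 629.5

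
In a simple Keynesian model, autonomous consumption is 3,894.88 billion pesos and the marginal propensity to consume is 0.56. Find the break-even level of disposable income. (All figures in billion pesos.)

At break-even, C = Y: 3894.88 + 0.56Y = Y
0.44Y = 3894.88, so Y = 3894.88/0.44 = 8852

Y = 8852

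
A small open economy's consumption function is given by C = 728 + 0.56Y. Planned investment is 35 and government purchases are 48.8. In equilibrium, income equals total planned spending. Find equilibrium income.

Y = C + I + G = 728 + 0.56Y + 35 + 48.8
Y − 0.56Y = 811.8
0.44Y = 811.8, so Y = 811.8/0.44 = 1845

Y = 1845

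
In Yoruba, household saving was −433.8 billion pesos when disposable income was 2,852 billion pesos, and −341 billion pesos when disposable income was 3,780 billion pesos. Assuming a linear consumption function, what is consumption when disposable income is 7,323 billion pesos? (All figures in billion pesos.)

C = 7309.7

MPS = ΔS/ΔY = (-341 − (-433.8))/(3780 − 2852) = 92.8/928 = 0.1
MPC = 1 − MPS = 0.9
Autonomous saving = -433.8 − 0.1(2852) = -719, so a = 719
C = 719 + 0.9(7323) = 719 + 6590.7 = 7309.7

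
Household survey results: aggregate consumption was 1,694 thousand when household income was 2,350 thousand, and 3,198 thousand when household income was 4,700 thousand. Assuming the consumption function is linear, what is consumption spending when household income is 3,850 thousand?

C = 2654

MPC = (3198 − 1694)/(4700 − 2350) = 1504/2350 = 0.64
a = 1694 − 0.64(2350) = 1694 − 1504 = 190
C = 190 + 0.64(3850) = 190 + 2464 = 2654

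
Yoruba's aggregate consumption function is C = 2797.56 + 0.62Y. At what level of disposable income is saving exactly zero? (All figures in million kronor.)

At break-even, C = Y: 2797.56 + 0.62Y = Y
0.38Y = 2797.56, so Y = 2797.56/0.38 = 7362

Y = 7362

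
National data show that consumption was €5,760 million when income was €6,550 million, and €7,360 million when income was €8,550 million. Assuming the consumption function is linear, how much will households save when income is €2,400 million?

S = -40

MPC = (7360 − 5760)/(8550 − 6550) = 1600/2000 = 0.8
a = 5760 − 0.8(6550) = 5760 − 5240 = 520
C = 520 + 0.8(2400) = 2440
S = 2400 − 2440 = -40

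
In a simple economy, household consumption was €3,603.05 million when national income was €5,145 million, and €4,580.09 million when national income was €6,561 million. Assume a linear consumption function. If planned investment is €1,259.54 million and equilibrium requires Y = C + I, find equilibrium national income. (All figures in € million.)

MPC = (4580.09 − 3603.05)/(6561 − 5145) = 977.04/1416 = 0.69
a = 3603.05 − 0.69(5145) = 53
Equilibrium: Y = 53 + 0.69Y + 1259.54
0.31Y = 1312.54, so Y = 1312.54/0.31 = 4234

Y = 4234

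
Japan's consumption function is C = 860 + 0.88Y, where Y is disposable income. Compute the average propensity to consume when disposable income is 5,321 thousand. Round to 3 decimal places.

APC = 1.042

C = 860 + 0.88(5321) = 5542.48
APC = C/Y = 5542.48/5321 = 1.042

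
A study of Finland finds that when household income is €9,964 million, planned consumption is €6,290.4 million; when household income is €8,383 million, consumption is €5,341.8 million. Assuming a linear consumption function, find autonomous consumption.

a = 312

MPC = ΔC/ΔY = (6290.4 − 5341.8)/(9964 − 8383) = 948.6/1581 = 0.6
a = C − MPC·Y = 5341.8 − 0.6(8383) = 5341.8 − 5029.8 = 312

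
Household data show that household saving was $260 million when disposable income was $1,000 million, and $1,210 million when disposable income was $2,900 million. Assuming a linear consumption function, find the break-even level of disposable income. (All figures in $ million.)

Y = 480

MPS = ΔS/ΔY = (1210 − 260)/(2900 − 1000) = 950/1900 = 0.5
MPC = 1 − MPS = 0.5
From S(1000) = 260: −a + 0.5(1000) = 260, so a = 500 − 260 = 240
Break-even (S = 0): Y = a/MPS = 240/0.5 = 480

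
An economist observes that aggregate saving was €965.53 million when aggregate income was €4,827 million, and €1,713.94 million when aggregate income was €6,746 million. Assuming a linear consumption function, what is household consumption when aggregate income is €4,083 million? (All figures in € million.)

C = 3407.63

MPS = ΔS/ΔY = (1713.94 − 965.53)/(6746 − 4827) = 748.41/1919 = 0.39
MPC = 1 − MPS = 0.61
Autonomous saving = 965.53 − 0.39(4827) = -917, so a = 917
C = 917 + 0.61(4083) = 917 + 2490.63 = 3407.63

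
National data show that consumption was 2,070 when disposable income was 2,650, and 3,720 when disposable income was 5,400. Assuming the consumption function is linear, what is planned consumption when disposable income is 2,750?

MPC = (3720 − 2070)/(5400 − 2650) = 1650/2750 = 0.6
a = 2070 − 0.6(2650) = 2070 − 1590 = 480
C = 480 + 0.6(2750) = 480 + 1650 = 2130

C = 2130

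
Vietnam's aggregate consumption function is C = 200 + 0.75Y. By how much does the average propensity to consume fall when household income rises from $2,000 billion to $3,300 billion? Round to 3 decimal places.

ΔAPC = 0.039

At Y = 2000: C = 200 + 0.75(2000) = 1700, APC = 1700/2000 = 0.8500
At Y = 3300: C = 2675, APC = 2675/3300 = 0.8106
Fall in APC = 0.8500 − 0.8106 = 0.0394 ≈ 0.039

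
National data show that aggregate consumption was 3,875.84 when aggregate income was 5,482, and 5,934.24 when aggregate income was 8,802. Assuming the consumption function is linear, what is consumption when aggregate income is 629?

C = 866.98

MPC = (5934.24 − 3875.84)/(8802 − 5482) = 2058.4/3320 = 0.62
a = 3875.84 − 0.62(5482) = 3875.84 − 3398.84 = 477
C = 477 + 0.62(629) = 477 + 389.98 = 866.98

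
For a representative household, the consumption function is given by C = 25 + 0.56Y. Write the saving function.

S = -25 + 0.44Y

S = Y − C = Y − (25 + 0.56Y) = -25 + (1 − 0.56)Y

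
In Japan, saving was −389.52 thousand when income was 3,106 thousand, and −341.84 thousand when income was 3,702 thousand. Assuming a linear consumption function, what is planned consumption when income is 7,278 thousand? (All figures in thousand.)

MPS = ΔS/ΔY = (-341.84 − (-389.52))/(3702 − 3106) = 47.68/596 = 0.08
MPC = 1 − MPS = 0.92
Autonomous saving = -389.52 − 0.08(3106) = -638, so a = 638
C = 638 + 0.92(7278) = 638 + 6695.76 = 7333.76

C = 7333.76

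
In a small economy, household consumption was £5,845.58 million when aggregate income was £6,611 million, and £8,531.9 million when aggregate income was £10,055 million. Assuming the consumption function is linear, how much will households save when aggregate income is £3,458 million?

MPC = (8531.9 − 5845.58)/(10055 − 6611) = 2686.32/3444 = 0.78
a = 5845.58 − 0.78(6611) = 5845.58 − 5156.58 = 689
C = 689 + 0.78(3458) = 3386.24
S = 3458 − 3386.24 = 71.76

S = 71.76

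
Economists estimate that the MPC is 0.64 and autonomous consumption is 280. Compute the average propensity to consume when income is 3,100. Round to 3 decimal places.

C = 280 + 0.64(3100) = 2264
APC = C/Y = 2264/3100 = 0.730

APC = 0.730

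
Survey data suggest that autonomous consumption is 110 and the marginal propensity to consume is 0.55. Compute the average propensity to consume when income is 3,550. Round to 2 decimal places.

C = 110 + 0.55(3550) = 2062.5
APC = C/Y = 2062.5/3550 = 0.58

APC = 0.58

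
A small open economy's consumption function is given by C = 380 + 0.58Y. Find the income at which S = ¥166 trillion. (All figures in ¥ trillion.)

S = Y − C = -380 + 0.42Y
-380 + 0.42Y = 166, so 0.42Y = 546 and Y = 1300

Y = 1300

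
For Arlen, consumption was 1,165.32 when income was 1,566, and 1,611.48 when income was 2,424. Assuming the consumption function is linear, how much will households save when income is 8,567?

MPC = (1611.48 − 1165.32)/(2424 − 1566) = 446.16/858 = 0.52
a = 1165.32 − 0.52(1566) = 1165.32 − 814.32 = 351
C = 351 + 0.52(8567) = 4805.84
S = 8567 − 4805.84 = 3761.16

S = 3761.16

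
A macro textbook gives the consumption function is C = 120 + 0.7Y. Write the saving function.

S = -120 + 0.3Y

S = Y − C = Y − (120 + 0.7Y) = -120 + (1 − 0.7)Y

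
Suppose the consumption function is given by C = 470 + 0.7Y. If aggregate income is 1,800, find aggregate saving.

C = 470 + 0.7(1800) = 470 + 1260 = 1730
S = Y − C = 1800 − 1730 = 70

S = 70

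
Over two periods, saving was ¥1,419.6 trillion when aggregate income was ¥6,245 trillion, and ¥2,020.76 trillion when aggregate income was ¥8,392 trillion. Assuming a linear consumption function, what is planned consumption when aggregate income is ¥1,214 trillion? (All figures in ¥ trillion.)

MPS = ΔS/ΔY = (2020.76 − 1419.6)/(8392 − 6245) = 601.16/2147 = 0.28
MPC = 1 − MPS = 0.72
Autonomous saving = 1419.6 − 0.28(6245) = -329, so a = 329
C = 329 + 0.72(1214) = 329 + 874.08 = 1203.08

C = 1203.08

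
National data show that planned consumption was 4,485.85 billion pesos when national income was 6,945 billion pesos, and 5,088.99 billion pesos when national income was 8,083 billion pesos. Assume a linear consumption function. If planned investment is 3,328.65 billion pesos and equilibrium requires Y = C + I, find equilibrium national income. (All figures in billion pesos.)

Y = 8795

MPC = (5088.99 − 4485.85)/(8083 − 6945) = 603.14/1138 = 0.53
a = 4485.85 − 0.53(6945) = 805
Equilibrium: Y = 805 + 0.53Y + 3328.65
0.47Y = 4133.65, so Y = 4133.65/0.47 = 8795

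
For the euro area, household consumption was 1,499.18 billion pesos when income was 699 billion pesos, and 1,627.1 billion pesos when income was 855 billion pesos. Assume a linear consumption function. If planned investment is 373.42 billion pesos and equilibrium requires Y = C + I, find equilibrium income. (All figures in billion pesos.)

Y = 7219

MPC = (1627.1 − 1499.18)/(855 − 699) = 127.92/156 = 0.82
a = 1499.18 − 0.82(699) = 926
Equilibrium: Y = 926 + 0.82Y + 373.42
0.18Y = 1299.42, so Y = 1299.42/0.18 = 7219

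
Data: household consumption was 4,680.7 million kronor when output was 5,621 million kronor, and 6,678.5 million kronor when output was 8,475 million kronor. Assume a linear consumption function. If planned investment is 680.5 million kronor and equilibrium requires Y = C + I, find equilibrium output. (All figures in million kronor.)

MPC = (6678.5 − 4680.7)/(8475 − 5621) = 1997.8/2854 = 0.7
a = 4680.7 − 0.7(5621) = 746
Equilibrium: Y = 746 + 0.7Y + 680.5
0.3Y = 1426.5, so Y = 1426.5/0.3 = 4755

Y = 4755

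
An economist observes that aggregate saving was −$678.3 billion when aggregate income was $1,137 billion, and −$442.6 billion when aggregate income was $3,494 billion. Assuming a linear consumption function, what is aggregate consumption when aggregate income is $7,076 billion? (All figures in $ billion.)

C = 7160.4

MPS = ΔS/ΔY = (-442.6 − (-678.3))/(3494 − 1137) = 235.7/2357 = 0.1
MPC = 1 − MPS = 0.9
Autonomous saving = -678.3 − 0.1(1137) = -792, so a = 792
C = 792 + 0.9(7076) = 792 + 6368.4 = 7160.4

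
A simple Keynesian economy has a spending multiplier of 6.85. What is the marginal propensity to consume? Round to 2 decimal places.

k = 1/(1 − MPC), so 1 − MPC = 1/k = 1/6.85 = 0.1460
MPC = 1 − 0.1460 = 0.85

MPC = 0.85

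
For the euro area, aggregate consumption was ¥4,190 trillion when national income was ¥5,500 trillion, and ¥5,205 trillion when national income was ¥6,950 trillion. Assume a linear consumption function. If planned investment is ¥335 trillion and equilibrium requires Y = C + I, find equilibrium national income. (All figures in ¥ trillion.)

Y = 2250

MPC = (5205 − 4190)/(6950 − 5500) = 1015/1450 = 0.7
a = 4190 − 0.7(5500) = 340
Equilibrium: Y = 340 + 0.7Y + 335
0.3Y = 675, so Y = 675/0.3 = 2250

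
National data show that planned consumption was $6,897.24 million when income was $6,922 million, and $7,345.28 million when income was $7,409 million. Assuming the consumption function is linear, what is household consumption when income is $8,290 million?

C = 8155.8

MPC = (7345.28 − 6897.24)/(7409 − 6922) = 448.04/487 = 0.92
a = 6897.24 − 0.92(6922) = 6897.24 − 6368.24 = 529
C = 529 + 0.92(8290) = 529 + 7626.8 = 8155.8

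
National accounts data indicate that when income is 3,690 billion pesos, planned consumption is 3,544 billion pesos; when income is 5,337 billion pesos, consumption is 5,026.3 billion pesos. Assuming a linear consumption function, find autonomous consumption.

a = 223

MPC = ΔC/ΔY = (5026.3 − 3544)/(5337 − 3690) = 1482.3/1647 = 0.9
a = C − MPC·Y = 3544 − 0.9(3690) = 3544 − 3321 = 223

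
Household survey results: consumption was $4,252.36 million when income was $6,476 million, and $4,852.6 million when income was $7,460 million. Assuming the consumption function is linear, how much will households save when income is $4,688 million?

MPC = (4852.6 − 4252.36)/(7460 − 6476) = 600.24/984 = 0.61
a = 4252.36 − 0.61(6476) = 4252.36 − 3950.36 = 302
C = 302 + 0.61(4688) = 3161.68
S = 4688 − 3161.68 = 1526.32

S = 1526.32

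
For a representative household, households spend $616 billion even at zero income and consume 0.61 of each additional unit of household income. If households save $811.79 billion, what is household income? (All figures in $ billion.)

Y = 3661

S = Y − C = -616 + 0.39Y
-616 + 0.39Y = 811.79, so 0.39Y = 1427.79 and Y = 3661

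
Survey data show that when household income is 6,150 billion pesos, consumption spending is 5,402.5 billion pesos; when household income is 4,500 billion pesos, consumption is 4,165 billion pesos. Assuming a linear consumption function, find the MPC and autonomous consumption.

MPC = ΔC/ΔY = (5402.5 − 4165)/(6150 − 4500) = 1237.5/1650 = 0.75
a = C − MPC·Y = 4165 − 0.75(4500) = 4165 − 3375 = 790

MPC = 0.75; a = 790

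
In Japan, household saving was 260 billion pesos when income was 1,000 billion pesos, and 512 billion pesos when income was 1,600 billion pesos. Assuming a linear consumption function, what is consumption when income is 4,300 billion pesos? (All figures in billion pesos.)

MPS = ΔS/ΔY = (512 − 260)/(1600 − 1000) = 252/600 = 0.42
MPC = 1 − MPS = 0.58
Autonomous saving = 260 − 0.42(1000) = -160, so a = 160
C = 160 + 0.58(4300) = 160 + 2494 = 2654

C = 2654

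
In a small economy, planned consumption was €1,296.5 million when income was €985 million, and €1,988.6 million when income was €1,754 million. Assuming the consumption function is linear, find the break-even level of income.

Y = 4100

MPC = (1988.6 − 1296.5)/(1754 − 985) = 692.1/769 = 0.9
a = 1296.5 − 0.9(985) = 1296.5 − 886.5 = 410
Break-even: Y = a/(1−MPC) = 410/0.1 = 4100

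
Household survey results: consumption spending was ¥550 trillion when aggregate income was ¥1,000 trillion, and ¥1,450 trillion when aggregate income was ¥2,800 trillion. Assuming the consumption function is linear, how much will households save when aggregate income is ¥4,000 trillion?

S = 1950

MPC = (1450 − 550)/(2800 − 1000) = 900/1800 = 0.5
a = 550 − 0.5(1000) = 550 − 500 = 50
C = 50 + 0.5(4000) = 2050
S = 4000 − 2050 = 1950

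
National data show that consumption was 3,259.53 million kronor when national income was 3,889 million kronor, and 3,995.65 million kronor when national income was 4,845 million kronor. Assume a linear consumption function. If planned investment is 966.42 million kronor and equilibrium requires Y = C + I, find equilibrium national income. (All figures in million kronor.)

MPC = (3995.65 − 3259.53)/(4845 − 3889) = 736.12/956 = 0.77
a = 3259.53 − 0.77(3889) = 265
Equilibrium: Y = 265 + 0.77Y + 966.42
0.23Y = 1231.42, so Y = 1231.42/0.23 = 5354

Y = 5354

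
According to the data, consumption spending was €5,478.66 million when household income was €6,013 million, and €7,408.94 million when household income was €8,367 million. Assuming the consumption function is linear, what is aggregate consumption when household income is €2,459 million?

C = 2564.38

MPC = (7408.94 − 5478.66)/(8367 − 6013) = 1930.28/2354 = 0.82
a = 5478.66 − 0.82(6013) = 5478.66 − 4930.66 = 548
C = 548 + 0.82(2459) = 548 + 2016.38 = 2564.38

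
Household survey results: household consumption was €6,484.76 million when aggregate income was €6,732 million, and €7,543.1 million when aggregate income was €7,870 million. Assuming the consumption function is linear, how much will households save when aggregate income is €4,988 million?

MPC = (7543.1 − 6484.76)/(7870 − 6732) = 1058.34/1138 = 0.93
a = 6484.76 − 0.93(6732) = 6484.76 − 6260.76 = 224
C = 224 + 0.93(4988) = 4862.84
S = 4988 − 4862.84 = 125.16

S = 125.16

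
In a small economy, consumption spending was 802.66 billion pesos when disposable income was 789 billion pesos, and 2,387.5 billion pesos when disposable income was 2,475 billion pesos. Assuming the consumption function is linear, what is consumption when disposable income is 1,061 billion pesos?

MPC = (2387.5 − 802.66)/(2475 − 789) = 1584.84/1686 = 0.94
a = 802.66 − 0.94(789) = 802.66 − 741.66 = 61
C = 61 + 0.94(1061) = 61 + 997.34 = 1058.34

C = 1058.34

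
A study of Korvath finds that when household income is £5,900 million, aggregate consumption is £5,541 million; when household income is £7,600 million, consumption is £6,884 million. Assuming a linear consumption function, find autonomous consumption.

a = 880

MPC = ΔC/ΔY = (6884 − 5541)/(7600 − 5900) = 1343/1700 = 0.79
a = C − MPC·Y = 5541 − 0.79(5900) = 5541 − 4661 = 880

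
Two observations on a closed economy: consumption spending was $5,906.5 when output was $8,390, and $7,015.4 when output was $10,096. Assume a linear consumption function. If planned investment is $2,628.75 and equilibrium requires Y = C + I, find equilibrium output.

MPC = (7015.4 − 5906.5)/(10096 − 8390) = 1108.9/1706 = 0.65
a = 5906.5 − 0.65(8390) = 453
Equilibrium: Y = 453 + 0.65Y + 2628.75
0.35Y = 3081.75, so Y = 3081.75/0.35 = 8805

Y = 8805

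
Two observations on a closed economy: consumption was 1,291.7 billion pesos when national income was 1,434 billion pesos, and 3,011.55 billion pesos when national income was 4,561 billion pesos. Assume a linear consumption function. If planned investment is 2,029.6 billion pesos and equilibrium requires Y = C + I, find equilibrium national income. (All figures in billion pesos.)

MPC = (3011.55 − 1291.7)/(4561 − 1434) = 1719.85/3127 = 0.55
a = 1291.7 − 0.55(1434) = 503
Equilibrium: Y = 503 + 0.55Y + 2029.6
0.45Y = 2532.6, so Y = 2532.6/0.45 = 5628

Y = 5628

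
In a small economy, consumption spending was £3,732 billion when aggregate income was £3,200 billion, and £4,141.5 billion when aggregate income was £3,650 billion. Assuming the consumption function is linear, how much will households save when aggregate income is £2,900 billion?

S = -559

MPC = (4141.5 − 3732)/(3650 − 3200) = 409.5/450 = 0.91
a = 3732 − 0.91(3200) = 3732 − 2912 = 820
C = 820 + 0.91(2900) = 3459
S = 2900 − 3459 = -559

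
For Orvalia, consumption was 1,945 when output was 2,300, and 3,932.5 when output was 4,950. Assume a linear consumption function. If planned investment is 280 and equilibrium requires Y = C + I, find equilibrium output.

Y = 2000

MPC = (3932.5 − 1945)/(4950 − 2300) = 1987.5/2650 = 0.75
a = 1945 − 0.75(2300) = 220
Equilibrium: Y = 220 + 0.75Y + 280
0.25Y = 500, so Y = 500/0.25 = 2000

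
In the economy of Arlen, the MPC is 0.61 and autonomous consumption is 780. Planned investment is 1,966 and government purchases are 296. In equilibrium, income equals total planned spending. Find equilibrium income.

Y = C + I + G = 780 + 0.61Y + 1966 + 296
Y − 0.61Y = 3042
0.39Y = 3042, so Y = 3042/0.39 = 7800

Y = 7800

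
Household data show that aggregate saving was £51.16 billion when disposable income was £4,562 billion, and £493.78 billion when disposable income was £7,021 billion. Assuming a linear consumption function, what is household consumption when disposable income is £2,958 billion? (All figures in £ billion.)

MPS = ΔS/ΔY = (493.78 − 51.16)/(7021 − 4562) = 442.62/2459 = 0.18
MPC = 1 − MPS = 0.82
Autonomous saving = 51.16 − 0.18(4562) = -770, so a = 770
C = 770 + 0.82(2958) = 770 + 2425.56 = 3195.56

C = 3195.56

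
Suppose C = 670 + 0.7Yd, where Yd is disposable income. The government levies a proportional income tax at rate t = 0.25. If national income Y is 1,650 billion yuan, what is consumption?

Yd = (1 − 0.25)(1650) = 0.75(1650) = 1237.5
C = 670 + 0.7(1237.5) = 670 + 866.25 = 1536.25

C = 1536.25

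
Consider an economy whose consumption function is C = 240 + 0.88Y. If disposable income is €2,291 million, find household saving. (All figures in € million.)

C = 240 + 0.88(2291) = 240 + 2016.08 = 2256.08
S = Y − C = 2291 − 2256.08 = 34.92

S = 34.92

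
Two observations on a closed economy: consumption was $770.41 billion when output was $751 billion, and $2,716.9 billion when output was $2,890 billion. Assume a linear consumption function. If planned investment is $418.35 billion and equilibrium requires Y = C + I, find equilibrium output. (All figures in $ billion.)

MPC = (2716.9 − 770.41)/(2890 − 751) = 1946.49/2139 = 0.91
a = 770.41 − 0.91(751) = 87
Equilibrium: Y = 87 + 0.91Y + 418.35
0.09Y = 505.35, so Y = 505.35/0.09 = 5615

Y = 5615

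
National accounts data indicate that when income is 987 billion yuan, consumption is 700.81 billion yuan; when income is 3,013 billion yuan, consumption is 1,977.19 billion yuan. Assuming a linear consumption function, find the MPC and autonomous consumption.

MPC = ΔC/ΔY = (1977.19 − 700.81)/(3013 − 987) = 1276.38/2026 = 0.63
a = C − MPC·Y = 700.81 − 0.63(987) = 700.81 − 621.81 = 79

MPC = 0.63; a = 79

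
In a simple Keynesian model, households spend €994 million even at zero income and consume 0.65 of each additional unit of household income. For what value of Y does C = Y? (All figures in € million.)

At break-even, C = Y: 994 + 0.65Y = Y
0.35Y = 994, so Y = 994/0.35 = 2840

Y = 2840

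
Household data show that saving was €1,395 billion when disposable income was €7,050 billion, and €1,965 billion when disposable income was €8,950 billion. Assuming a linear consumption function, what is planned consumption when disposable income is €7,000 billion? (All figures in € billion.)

C = 5620

MPS = ΔS/ΔY = (1965 − 1395)/(8950 − 7050) = 570/1900 = 0.3
MPC = 1 − MPS = 0.7
Autonomous saving = 1395 − 0.3(7050) = -720, so a = 720
C = 720 + 0.7(7000) = 720 + 4900 = 5620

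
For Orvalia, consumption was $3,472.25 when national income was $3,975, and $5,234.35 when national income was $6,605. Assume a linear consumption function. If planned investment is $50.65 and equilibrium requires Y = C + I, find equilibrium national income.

MPC = (5234.35 − 3472.25)/(6605 − 3975) = 1762.1/2630 = 0.67
a = 3472.25 − 0.67(3975) = 809
Equilibrium: Y = 809 + 0.67Y + 50.65
0.33Y = 859.65, so Y = 859.65/0.33 = 2605

Y = 2605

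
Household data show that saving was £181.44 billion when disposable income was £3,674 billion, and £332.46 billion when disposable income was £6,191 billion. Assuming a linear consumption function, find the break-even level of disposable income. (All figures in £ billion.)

Y = 650

MPS = ΔS/ΔY = (332.46 − 181.44)/(6191 − 3674) = 151.02/2517 = 0.06
MPC = 1 − MPS = 0.94
From S(3674) = 181.44: −a + 0.06(3674) = 181.44, so a = 220.44 − 181.44 = 39
Break-even (S = 0): Y = a/MPS = 39/0.06 = 650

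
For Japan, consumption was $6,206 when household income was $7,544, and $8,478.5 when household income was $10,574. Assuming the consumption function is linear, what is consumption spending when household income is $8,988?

MPC = (8478.5 − 6206)/(10574 − 7544) = 2272.5/3030 = 0.75
a = 6206 − 0.75(7544) = 6206 − 5658 = 548
C = 548 + 0.75(8988) = 548 + 6741 = 7289

C = 7289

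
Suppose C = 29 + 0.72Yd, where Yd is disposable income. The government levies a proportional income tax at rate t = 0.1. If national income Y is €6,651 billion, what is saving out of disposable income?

Yd = (1 − 0.1)(6651) = 0.9(6651) = 5985.9
C = 29 + 0.72(5985.9) = 29 + 4309.848 = 4338.848
S = Yd − C = 5985.9 − 4338.848 = 1647.052

S = 1647.052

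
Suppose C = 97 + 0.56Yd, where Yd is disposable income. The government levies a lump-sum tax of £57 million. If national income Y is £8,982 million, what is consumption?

C = 5095

Yd = Y − T = 8982 − 57 = 8925
C = 97 + 0.56(8925) = 97 + 4998 = 5095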